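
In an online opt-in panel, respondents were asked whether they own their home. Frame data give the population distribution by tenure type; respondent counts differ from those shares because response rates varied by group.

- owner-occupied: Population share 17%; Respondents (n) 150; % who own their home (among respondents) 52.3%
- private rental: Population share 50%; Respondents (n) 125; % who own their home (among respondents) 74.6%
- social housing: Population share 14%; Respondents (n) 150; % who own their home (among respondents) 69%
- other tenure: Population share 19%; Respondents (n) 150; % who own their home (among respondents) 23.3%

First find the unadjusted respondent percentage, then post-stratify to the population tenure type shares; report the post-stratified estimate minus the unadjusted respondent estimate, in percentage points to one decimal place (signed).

Unadjusted (pooled respondent) estimate weights by respondent counts:
  (150/575)×52.3 + (125/575)×74.6 + (150/575)×69 + (150/575)×23.3 = 53.9391%
Reweighting by population tenure type shares:
  0.17×52.3 + 0.5×74.6 + 0.14×69 + 0.19×23.3 = 60.278%
Difference = 60.278 − 53.9391 = 6.3389 pp.

+6.3 percentage points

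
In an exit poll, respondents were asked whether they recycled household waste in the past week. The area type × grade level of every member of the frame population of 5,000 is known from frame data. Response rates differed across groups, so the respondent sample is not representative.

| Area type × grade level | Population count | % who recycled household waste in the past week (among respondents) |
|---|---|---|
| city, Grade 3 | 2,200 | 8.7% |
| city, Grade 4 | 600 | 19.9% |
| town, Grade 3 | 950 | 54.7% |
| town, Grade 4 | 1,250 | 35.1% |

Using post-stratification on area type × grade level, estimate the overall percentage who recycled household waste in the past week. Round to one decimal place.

25.4%

Post-stratification weights by population share, not respondent share:
  city, Grade 3: (2,200/5,000) × 8.7 = 3.828
  city, Grade 4: (600/5,000) × 19.9 = 2.388
  town, Grade 3: (950/5,000) × 54.7 = 10.393
  town, Grade 4: (1,250/5,000) × 35.1 = 8.775
Post-stratified estimate = 25.384 → 25.4%.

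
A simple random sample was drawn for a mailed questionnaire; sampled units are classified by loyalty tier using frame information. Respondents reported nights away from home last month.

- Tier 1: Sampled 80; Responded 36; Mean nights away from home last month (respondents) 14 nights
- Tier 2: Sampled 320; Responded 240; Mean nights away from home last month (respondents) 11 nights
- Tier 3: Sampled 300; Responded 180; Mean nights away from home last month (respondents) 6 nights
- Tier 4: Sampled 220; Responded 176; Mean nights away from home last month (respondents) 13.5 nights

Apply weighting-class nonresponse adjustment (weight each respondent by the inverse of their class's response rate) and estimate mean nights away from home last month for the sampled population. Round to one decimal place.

Class response rates: Tier 1 36/80 = 45%, Tier 2 240/320 = 75%, Tier 3 180/300 = 60%, Tier 4 176/220 = 80%.
Each respondent's weight = sampled/responded in their class; summing within a class gives n_sampled, so:
  Tier 1: 80 × 14 = 1120
  Tier 2: 320 × 11 = 3520
  Tier 3: 300 × 6 = 1800
  Tier 4: 220 × 13.5 = 2970
Adjusted estimate = 9410 / 920 = 10.2283 → 10.2.

10.2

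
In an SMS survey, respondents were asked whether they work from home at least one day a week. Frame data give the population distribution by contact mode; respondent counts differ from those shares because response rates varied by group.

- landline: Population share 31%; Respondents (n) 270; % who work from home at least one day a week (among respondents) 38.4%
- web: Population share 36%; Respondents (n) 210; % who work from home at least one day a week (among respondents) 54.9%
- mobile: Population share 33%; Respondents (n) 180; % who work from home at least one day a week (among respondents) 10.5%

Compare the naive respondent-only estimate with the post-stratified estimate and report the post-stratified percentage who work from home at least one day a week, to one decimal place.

35.1%

Unadjusted (pooled respondent) estimate weights by respondent counts:
  (270/660)×38.4 + (210/660)×54.9 + (180/660)×10.5 = 36.0409%
Post-stratifying to population shares instead:
  0.31×38.4 + 0.36×54.9 + 0.33×10.5 = 35.133%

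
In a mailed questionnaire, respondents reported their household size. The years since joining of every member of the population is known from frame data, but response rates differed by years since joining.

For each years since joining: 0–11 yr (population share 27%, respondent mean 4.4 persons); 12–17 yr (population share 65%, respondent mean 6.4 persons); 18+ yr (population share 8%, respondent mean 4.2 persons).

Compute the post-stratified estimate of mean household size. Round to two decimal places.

Reweight to the known years since joining distribution:
  0–11 yr: 0.27 × 4.4 = 1.188
  12–17 yr: 0.65 × 6.4 = 4.16
  18+ yr: 0.08 × 4.2 = 0.336
Post-stratified estimate = 5.684 → 5.68.

5.68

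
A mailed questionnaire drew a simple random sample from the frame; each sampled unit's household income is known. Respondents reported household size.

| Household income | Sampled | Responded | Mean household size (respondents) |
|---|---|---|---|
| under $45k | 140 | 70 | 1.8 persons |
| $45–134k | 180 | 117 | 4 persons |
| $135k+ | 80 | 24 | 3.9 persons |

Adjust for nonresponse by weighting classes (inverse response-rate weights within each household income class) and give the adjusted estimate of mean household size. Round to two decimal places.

3.21

Response rates by class: under $45k 70/140 = 50%, $45–134k 117/180 = 65%, $135k+ 24/80 = 30%.
Inverse-response-rate weighting restores each class to its sampled count, so class totals weight by n_sampled:
  under $45k: 140 × 1.8 = 252
  $45–134k: 180 × 4 = 720
  $135k+: 80 × 3.9 = 312
Adjusted estimate = 1284 / 400 = 3.21 → 3.21.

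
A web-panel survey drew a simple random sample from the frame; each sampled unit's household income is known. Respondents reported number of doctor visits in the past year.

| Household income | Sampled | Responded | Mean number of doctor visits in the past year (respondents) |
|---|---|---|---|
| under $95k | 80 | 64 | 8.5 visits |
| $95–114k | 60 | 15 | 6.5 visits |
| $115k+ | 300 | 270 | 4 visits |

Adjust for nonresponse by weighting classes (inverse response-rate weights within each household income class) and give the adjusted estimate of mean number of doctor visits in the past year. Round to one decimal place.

5.2

Class response rates: under $95k 64/80 = 80%, $95–114k 15/60 = 25%, $115k+ 270/300 = 90%.
Inverse-response-rate weighting restores each class to its sampled count, so class totals weight by n_sampled:
  under $95k: 80 × 8.5 = 680
  $95–114k: 60 × 6.5 = 390
  $115k+: 300 × 4 = 1200
Adjusted estimate = 2270 / 440 = 5.15909 → 5.2.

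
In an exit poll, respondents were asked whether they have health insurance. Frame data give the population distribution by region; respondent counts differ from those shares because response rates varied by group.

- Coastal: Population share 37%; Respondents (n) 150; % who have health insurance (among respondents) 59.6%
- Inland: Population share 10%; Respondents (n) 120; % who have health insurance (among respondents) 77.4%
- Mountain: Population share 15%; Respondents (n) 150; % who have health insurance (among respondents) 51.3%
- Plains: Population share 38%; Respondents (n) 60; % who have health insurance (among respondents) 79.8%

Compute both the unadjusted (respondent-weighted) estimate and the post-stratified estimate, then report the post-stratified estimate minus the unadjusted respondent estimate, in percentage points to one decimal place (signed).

Without adjustment, the pooled respondent share is:
  (150/480)×59.6 + (120/480)×77.4 + (150/480)×51.3 + (60/480)×79.8 = 63.9813%
Post-stratified estimate weights by population shares:
  0.37×59.6 + 0.1×77.4 + 0.15×51.3 + 0.38×79.8 = 67.811%
Difference = 67.811 − 63.9813 = 3.8297 pp.

+3.8 percentage points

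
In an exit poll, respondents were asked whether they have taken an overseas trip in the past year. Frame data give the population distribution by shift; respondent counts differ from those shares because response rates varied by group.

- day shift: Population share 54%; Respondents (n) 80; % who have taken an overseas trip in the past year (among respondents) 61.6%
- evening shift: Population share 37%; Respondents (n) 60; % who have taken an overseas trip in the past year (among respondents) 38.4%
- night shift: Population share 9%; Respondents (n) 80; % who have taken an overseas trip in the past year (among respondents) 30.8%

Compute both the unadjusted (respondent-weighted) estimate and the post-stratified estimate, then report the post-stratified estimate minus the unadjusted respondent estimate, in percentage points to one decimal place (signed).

+6.2 percentage points

Unadjusted (pooled respondent) estimate weights by respondent counts:
  (80/220)×61.6 + (60/220)×38.4 + (80/220)×30.8 = 44.0727%
Reweighting by population shift shares:
  0.54×61.6 + 0.37×38.4 + 0.09×30.8 = 50.244%
Difference = 50.244 − 44.0727 = 6.1713 pp.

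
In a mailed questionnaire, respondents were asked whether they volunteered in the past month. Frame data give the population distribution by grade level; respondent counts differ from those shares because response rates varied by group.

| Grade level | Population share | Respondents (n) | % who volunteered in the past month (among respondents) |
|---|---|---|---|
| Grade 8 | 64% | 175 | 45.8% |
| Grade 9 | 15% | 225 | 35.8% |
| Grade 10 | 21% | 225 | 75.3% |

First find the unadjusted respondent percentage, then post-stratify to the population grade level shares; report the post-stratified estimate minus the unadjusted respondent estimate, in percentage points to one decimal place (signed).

-2.3 percentage points

Without adjustment, the pooled respondent share is:
  (175/625)×45.8 + (225/625)×35.8 + (225/625)×75.3 = 52.82%
Post-stratifying to population shares instead:
  0.64×45.8 + 0.15×35.8 + 0.21×75.3 = 50.495%
Difference = 50.495 − 52.82 = -2.325 pp.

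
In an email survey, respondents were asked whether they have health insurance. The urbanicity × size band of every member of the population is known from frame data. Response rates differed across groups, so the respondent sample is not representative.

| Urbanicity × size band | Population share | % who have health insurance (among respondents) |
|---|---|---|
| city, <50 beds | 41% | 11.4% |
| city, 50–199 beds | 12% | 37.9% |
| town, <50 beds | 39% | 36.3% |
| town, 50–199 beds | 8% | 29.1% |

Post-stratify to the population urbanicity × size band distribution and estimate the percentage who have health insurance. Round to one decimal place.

Each cell contributes population-share × respondent value:
  city, <50 beds: 0.41 × 11.4 = 4.674
  city, 50–199 beds: 0.12 × 37.9 = 4.548
  town, <50 beds: 0.39 × 36.3 = 14.157
  town, 50–199 beds: 0.08 × 29.1 = 2.328
Post-stratified estimate = 25.707 → 25.7%.

25.7%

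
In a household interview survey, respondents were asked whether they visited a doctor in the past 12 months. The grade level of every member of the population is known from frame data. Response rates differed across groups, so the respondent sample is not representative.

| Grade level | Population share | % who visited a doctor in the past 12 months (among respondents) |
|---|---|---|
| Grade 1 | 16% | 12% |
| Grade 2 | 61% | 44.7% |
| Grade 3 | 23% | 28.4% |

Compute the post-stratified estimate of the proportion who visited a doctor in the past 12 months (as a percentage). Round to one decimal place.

35.7%

Reweight to the known grade level distribution:
  Grade 1: 0.16 × 12 = 1.92
  Grade 2: 0.61 × 44.7 = 27.267
  Grade 3: 0.23 × 28.4 = 6.532
Post-stratified estimate = 35.719 → 35.7%.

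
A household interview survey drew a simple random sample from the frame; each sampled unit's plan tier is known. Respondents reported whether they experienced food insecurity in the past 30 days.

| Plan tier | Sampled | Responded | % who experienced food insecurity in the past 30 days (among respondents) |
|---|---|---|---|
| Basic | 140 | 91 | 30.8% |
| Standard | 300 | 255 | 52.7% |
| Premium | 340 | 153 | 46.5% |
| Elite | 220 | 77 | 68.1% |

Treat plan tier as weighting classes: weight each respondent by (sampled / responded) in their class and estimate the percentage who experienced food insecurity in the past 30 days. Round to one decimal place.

Response rates by class: Basic 91/140 = 65%, Standard 255/300 = 85%, Premium 153/340 = 45%, Elite 77/220 = 35%.
Weighting each respondent by the inverse class response rate inflates each class back to its sampled size, so the class weight is n_sampled:
  Basic: 140 × 30.8 = 4312
  Standard: 300 × 52.7 = 15,810
  Premium: 340 × 46.5 = 15,810
  Elite: 220 × 68.1 = 14982
Adjusted estimate = 50,914 / 1,000 = 50.914 → 50.9%.

50.9%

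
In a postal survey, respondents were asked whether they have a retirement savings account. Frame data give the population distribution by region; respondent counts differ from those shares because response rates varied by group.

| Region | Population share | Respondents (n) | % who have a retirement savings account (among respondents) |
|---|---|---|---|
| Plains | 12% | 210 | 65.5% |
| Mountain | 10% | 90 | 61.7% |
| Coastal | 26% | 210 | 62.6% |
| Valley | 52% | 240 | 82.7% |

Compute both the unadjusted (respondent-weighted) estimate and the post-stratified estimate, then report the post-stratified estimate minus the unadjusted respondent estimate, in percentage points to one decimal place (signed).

+3.6 percentage points

Naive respondent-only estimate (weights = respondent counts):
  (210/750)×65.5 + (90/750)×61.7 + (210/750)×62.6 + (240/750)×82.7 = 69.736%
Post-stratifying to population shares instead:
  0.12×65.5 + 0.1×61.7 + 0.26×62.6 + 0.52×82.7 = 73.31%
Difference = 73.31 − 69.736 = 3.574 pp.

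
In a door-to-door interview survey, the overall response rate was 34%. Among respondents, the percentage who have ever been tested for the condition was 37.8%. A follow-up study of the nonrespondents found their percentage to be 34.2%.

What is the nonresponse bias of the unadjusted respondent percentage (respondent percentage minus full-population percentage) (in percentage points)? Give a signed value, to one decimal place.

Nonresponse fraction = 1 − 0.34 = 0.66.
Bias = (nonresponse fraction) × (respondent percentage − nonrespondent percentage)
     = 0.66 × (37.8 − 34.2) = 0.66 × 3.6 = 2.376.

+2.4 percentage points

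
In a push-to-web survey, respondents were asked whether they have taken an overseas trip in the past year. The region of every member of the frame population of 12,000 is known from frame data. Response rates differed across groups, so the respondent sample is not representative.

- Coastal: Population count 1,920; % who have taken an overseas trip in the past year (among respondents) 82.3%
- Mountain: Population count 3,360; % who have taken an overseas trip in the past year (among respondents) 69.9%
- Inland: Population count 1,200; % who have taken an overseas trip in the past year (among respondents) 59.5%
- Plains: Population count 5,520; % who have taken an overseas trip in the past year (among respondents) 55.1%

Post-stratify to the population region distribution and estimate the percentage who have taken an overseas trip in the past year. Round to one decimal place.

Each cell contributes population-share × respondent value:
  Coastal: (1,920/12,000) × 82.3 = 13.168
  Mountain: (3,360/12,000) × 69.9 = 19.572
  Inland: (1,200/12,000) × 59.5 = 5.95
  Plains: (5,520/12,000) × 55.1 = 25.346
Post-stratified estimate = 64.036 → 64.0%.

64.0%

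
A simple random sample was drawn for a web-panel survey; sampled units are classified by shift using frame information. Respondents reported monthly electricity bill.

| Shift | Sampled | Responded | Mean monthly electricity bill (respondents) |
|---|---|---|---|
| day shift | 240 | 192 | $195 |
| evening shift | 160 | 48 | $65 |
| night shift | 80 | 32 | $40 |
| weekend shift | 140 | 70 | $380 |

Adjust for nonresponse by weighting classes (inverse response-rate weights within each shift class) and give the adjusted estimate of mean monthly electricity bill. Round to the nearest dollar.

$183

Class response rates: day shift 192/240 = 80%, evening shift 48/160 = 30%, night shift 32/80 = 40%, weekend shift 70/140 = 50%.
With weight = n_sampled/n_responded per class, the weighted class total is n_sampled:
  day shift: 240 × 195 = 46,800
  evening shift: 160 × 65 = 10,400
  night shift: 80 × 40 = 3200
  weekend shift: 140 × 380 = 53,200
Adjusted estimate = 113,600 / 620 = 183.226 → $183.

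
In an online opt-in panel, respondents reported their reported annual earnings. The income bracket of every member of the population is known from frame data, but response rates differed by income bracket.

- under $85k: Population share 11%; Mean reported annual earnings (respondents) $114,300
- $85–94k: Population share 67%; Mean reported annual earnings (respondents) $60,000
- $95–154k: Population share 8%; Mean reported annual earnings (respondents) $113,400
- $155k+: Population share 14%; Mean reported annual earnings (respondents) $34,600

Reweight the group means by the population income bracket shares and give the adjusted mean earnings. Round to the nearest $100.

Post-stratification weights by population share, not respondent share:
  under $85k: 0.11 × 114,300 = 12,573
  $85–94k: 0.67 × 60,000 = 40,200
  $95–154k: 0.08 × 113,400 = 9072
  $155k+: 0.14 × 34,600 = 4844
Post-stratified estimate = 66,689 → $66,700.

$66,700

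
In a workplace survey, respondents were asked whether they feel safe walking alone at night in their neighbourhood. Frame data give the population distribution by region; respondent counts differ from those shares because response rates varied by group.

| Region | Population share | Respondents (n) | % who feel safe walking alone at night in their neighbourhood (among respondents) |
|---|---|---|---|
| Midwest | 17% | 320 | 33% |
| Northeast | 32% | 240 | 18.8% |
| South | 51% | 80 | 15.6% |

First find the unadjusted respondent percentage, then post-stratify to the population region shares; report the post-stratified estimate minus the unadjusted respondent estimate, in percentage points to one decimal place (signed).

-5.9 percentage points

Without adjustment, the pooled respondent share is:
  (320/640)×33 + (240/640)×18.8 + (80/640)×15.6 = 25.5%
Post-stratifying to population shares instead:
  0.17×33 + 0.32×18.8 + 0.51×15.6 = 19.582%
Difference = 19.582 − 25.5 = -5.918 pp.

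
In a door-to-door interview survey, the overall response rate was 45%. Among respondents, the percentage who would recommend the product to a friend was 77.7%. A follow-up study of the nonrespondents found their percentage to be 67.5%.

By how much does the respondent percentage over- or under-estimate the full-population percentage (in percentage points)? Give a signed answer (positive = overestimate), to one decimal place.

Nonresponse fraction = 1 − 0.45 = 0.55.
Bias = (nonresponse fraction) × (respondent percentage − nonrespondent percentage)
     = 0.55 × (77.7 − 67.5) = 0.55 × 10.2 = 5.61.

+5.6 percentage points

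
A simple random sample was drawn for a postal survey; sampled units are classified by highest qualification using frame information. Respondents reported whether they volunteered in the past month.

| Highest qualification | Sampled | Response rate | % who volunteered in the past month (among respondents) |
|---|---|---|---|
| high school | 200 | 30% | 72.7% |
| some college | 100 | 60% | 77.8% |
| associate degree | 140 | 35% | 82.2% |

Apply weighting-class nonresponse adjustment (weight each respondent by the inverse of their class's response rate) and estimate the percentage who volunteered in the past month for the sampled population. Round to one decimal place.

Inverse-response-rate weighting restores each class to its sampled count, so class totals weight by n_sampled:
  high school: 200 × 72.7 = 14,540
  some college: 100 × 77.8 = 7780
  associate degree: 140 × 82.2 = 11,508
Adjusted estimate = 33,828 / 440 = 76.8818 → 76.9%.

76.9%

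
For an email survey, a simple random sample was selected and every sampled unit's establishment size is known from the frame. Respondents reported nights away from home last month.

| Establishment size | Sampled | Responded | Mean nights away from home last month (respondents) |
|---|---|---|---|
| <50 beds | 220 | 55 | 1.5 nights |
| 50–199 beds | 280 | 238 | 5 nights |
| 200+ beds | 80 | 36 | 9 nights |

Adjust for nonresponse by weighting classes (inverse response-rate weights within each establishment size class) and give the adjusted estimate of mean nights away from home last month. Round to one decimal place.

Response rates by class: <50 beds 55/220 = 25%, 50–199 beds 238/280 = 85%, 200+ beds 36/80 = 45%.
With weight = n_sampled/n_responded per class, the weighted class total is n_sampled:
  <50 beds: 220 × 1.5 = 330
  50–199 beds: 280 × 5 = 1400
  200+ beds: 80 × 9 = 720
Adjusted estimate = 2450 / 580 = 4.22414 → 4.2.

4.2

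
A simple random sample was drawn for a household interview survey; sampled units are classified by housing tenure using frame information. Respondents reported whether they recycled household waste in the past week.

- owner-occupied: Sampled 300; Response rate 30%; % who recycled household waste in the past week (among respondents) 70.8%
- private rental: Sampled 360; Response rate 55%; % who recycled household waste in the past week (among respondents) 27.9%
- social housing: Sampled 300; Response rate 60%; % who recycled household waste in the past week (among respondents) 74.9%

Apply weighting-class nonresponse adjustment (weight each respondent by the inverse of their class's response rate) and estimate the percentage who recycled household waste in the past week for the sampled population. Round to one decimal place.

Weighting each respondent by the inverse class response rate inflates each class back to its sampled size, so the class weight is n_sampled:
  owner-occupied: 300 × 70.8 = 21,240
  private rental: 360 × 27.9 = 10,044
  social housing: 300 × 74.9 = 22,470
Adjusted estimate = 53,754 / 960 = 55.9937 → 56.0%.

56.0%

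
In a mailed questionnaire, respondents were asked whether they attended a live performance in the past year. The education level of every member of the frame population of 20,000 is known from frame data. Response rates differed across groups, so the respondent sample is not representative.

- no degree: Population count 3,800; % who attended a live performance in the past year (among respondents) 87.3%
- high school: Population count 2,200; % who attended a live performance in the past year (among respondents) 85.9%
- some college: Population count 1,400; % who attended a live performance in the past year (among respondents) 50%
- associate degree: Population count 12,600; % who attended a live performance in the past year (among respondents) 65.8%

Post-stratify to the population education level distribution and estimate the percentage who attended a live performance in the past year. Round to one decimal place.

Weight each group's respondent value by its population share:
  no degree: (3,800/20,000) × 87.3 = 16.587
  high school: (2,200/20,000) × 85.9 = 9.449
  some college: (1,400/20,000) × 50 = 3.5
  associate degree: (12,600/20,000) × 65.8 = 41.454
Post-stratified estimate = 70.99 → 71.0%.

71.0%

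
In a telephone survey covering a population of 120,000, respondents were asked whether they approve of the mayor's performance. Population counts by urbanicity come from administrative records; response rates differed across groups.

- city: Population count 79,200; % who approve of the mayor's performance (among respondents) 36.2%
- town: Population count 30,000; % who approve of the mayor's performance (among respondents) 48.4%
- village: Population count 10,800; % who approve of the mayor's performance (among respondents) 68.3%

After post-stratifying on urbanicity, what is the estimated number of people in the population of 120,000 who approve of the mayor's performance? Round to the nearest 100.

50,600

Apply each group's respondent rate to its population count:
  city: 79,200 × 36.2% = 28670.4
  town: 30,000 × 48.4% = 14,520
  village: 10,800 × 68.3% = 7376.4
Estimated total = 50566.8 → 50,600.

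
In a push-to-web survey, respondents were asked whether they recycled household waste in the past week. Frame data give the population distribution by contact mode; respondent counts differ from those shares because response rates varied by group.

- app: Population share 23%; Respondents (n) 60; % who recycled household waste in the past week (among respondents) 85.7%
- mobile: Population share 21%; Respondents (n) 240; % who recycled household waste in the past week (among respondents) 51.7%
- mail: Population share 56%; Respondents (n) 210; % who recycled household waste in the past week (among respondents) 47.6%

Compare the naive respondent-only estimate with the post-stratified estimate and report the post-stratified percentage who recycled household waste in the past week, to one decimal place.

Naive respondent-only estimate (weights = respondent counts):
  (60/510)×85.7 + (240/510)×51.7 + (210/510)×47.6 = 54.0118%
Post-stratified estimate weights by population shares:
  0.23×85.7 + 0.21×51.7 + 0.56×47.6 = 57.224%

57.2%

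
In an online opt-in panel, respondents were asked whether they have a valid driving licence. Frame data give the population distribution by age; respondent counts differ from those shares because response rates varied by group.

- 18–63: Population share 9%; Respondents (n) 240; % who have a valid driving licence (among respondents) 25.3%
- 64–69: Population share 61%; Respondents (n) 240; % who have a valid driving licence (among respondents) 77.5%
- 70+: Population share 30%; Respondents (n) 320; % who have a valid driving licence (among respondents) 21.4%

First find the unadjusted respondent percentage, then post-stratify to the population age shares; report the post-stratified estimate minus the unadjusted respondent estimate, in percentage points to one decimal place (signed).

+16.6 percentage points

Unadjusted (pooled respondent) estimate weights by respondent counts:
  (240/800)×25.3 + (240/800)×77.5 + (320/800)×21.4 = 39.4%
Post-stratified estimate weights by population shares:
  0.09×25.3 + 0.61×77.5 + 0.3×21.4 = 55.972%
Difference = 55.972 − 39.4 = 16.572 pp.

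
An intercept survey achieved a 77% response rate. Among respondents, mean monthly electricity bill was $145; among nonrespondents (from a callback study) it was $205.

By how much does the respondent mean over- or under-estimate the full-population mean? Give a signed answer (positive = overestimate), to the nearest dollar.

-$14

Nonresponse fraction = 1 − 0.77 = 0.23.
Bias = (nonresponse fraction) × (respondent mean − nonrespondent mean)
     = 0.23 × (145 − 205) = 0.23 × -60 = -13.8.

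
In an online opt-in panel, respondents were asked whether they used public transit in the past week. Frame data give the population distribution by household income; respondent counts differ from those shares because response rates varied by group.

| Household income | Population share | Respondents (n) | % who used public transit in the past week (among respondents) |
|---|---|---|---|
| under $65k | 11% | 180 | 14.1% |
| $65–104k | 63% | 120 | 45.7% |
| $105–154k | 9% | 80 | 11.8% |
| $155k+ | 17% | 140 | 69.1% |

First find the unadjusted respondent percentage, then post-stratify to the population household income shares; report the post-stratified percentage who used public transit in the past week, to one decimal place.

43.2%

Unadjusted (pooled respondent) estimate weights by respondent counts:
  (180/520)×14.1 + (120/520)×45.7 + (80/520)×11.8 + (140/520)×69.1 = 35.8462%
Post-stratifying to population shares instead:
  0.11×14.1 + 0.63×45.7 + 0.09×11.8 + 0.17×69.1 = 43.151%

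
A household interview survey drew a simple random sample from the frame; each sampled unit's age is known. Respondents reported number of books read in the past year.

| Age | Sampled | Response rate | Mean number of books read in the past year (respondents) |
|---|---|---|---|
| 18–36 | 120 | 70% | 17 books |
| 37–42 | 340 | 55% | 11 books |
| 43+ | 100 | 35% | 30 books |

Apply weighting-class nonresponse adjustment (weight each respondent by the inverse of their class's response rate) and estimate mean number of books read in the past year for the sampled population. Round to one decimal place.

With weight = n_sampled/n_responded per class, the weighted class total is n_sampled:
  18–36: 120 × 17 = 2040
  37–42: 340 × 11 = 3740
  43+: 100 × 30 = 3000
Adjusted estimate = 8780 / 560 = 15.6786 → 15.7.

15.7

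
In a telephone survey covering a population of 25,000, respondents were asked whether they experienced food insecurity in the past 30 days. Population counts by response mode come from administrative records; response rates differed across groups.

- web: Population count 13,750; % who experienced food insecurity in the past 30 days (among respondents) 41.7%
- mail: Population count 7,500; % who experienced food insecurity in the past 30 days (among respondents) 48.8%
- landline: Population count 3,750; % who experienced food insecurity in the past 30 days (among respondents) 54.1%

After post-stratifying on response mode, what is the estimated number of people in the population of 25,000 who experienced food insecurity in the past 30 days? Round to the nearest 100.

Each cell contributes its population count × the respondent rate:
  web: 13,750 × 41.7% = 5733.75
  mail: 7,500 × 48.8% = 3660
  landline: 3,750 × 54.1% = 2028.75
Estimated total = 11422.5 → 11,400.

11,400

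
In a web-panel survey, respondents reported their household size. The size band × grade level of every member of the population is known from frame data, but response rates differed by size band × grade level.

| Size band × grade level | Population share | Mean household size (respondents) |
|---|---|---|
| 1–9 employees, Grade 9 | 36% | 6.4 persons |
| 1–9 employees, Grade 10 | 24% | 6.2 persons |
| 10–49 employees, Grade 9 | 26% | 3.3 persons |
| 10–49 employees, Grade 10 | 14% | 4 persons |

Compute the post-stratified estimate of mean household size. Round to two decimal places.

5.21

Post-stratification weights by population share, not respondent share:
  1–9 employees, Grade 9: 0.36 × 6.4 = 2.304
  1–9 employees, Grade 10: 0.24 × 6.2 = 1.488
  10–49 employees, Grade 9: 0.26 × 3.3 = 0.858
  10–49 employees, Grade 10: 0.14 × 4 = 0.56
Post-stratified estimate = 5.21 → 5.21.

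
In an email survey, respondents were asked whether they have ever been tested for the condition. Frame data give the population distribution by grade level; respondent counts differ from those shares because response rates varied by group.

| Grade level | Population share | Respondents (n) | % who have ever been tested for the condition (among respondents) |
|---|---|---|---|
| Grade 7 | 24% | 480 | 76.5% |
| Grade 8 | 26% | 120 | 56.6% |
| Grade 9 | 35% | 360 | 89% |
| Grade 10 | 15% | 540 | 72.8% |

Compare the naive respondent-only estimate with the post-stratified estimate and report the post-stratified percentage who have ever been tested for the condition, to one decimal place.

Naive respondent-only estimate (weights = respondent counts):
  (480/1500)×76.5 + (120/1500)×56.6 + (360/1500)×89 + (540/1500)×72.8 = 76.576%
Post-stratified estimate weights by population shares:
  0.24×76.5 + 0.26×56.6 + 0.35×89 + 0.15×72.8 = 75.146%

75.1%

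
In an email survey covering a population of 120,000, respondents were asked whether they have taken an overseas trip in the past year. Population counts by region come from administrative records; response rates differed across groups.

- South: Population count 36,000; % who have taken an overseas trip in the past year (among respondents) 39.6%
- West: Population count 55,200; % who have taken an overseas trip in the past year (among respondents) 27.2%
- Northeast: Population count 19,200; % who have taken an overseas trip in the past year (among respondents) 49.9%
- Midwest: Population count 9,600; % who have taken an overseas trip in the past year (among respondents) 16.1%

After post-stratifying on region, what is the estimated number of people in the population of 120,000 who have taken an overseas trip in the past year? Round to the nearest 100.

Each cell contributes its population count × the respondent rate:
  South: 36,000 × 39.6% = 14,256
  West: 55,200 × 27.2% = 15014.4
  Northeast: 19,200 × 49.9% = 9580.8
  Midwest: 9,600 × 16.1% = 1545.6
Estimated total = 40396.8 → 40,400.

40,400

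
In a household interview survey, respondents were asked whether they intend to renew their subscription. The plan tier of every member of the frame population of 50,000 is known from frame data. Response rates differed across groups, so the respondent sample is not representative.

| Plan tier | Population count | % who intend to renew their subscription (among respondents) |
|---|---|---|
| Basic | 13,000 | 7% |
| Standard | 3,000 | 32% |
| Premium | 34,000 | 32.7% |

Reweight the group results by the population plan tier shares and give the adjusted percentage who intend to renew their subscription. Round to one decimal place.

26.0%

Reweight to the known plan tier distribution:
  Basic: (13,000/50,000) × 7 = 1.82
  Standard: (3,000/50,000) × 32 = 1.92
  Premium: (34,000/50,000) × 32.7 = 22.236
Post-stratified estimate = 25.976 → 26.0%.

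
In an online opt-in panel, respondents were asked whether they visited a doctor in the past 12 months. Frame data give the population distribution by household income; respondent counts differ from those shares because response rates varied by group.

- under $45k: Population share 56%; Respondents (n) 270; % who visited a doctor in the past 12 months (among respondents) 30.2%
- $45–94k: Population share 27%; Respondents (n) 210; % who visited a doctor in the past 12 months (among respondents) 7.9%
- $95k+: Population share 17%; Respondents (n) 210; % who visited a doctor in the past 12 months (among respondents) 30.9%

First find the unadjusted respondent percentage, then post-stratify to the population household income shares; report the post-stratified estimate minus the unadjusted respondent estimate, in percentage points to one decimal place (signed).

+0.7 percentage points

Unadjusted (pooled respondent) estimate weights by respondent counts:
  (270/690)×30.2 + (210/690)×7.9 + (210/690)×30.9 = 23.6261%
Post-stratifying to population shares instead:
  0.56×30.2 + 0.27×7.9 + 0.17×30.9 = 24.298%
Difference = 24.298 − 23.6261 = 0.6719 pp.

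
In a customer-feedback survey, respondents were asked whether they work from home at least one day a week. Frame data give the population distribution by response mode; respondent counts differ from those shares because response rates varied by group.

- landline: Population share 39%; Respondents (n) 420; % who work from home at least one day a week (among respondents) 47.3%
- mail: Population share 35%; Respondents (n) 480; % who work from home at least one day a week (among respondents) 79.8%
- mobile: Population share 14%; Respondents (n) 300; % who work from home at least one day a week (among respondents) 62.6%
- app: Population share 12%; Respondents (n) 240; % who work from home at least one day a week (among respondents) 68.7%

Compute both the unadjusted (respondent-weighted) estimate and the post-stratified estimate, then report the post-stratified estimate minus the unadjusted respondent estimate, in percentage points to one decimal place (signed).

Unadjusted (pooled respondent) estimate weights by respondent counts:
  (420/1440)×47.3 + (480/1440)×79.8 + (300/1440)×62.6 + (240/1440)×68.7 = 64.8875%
Reweighting by population response mode shares:
  0.39×47.3 + 0.35×79.8 + 0.14×62.6 + 0.12×68.7 = 63.385%
Difference = 63.385 − 64.8875 = -1.5025 pp.

-1.5 percentage points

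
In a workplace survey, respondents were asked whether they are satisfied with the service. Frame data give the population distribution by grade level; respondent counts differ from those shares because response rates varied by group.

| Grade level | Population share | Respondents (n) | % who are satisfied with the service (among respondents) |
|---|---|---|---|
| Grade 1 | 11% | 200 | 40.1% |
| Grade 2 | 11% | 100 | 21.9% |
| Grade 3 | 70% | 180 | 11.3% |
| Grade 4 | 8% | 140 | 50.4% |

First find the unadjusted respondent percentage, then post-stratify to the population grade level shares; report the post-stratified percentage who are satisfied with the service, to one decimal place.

Unadjusted (pooled respondent) estimate weights by respondent counts:
  (200/620)×40.1 + (100/620)×21.9 + (180/620)×11.3 + (140/620)×50.4 = 31.129%
Reweighting by population grade level shares:
  0.11×40.1 + 0.11×21.9 + 0.7×11.3 + 0.08×50.4 = 18.762%

18.8%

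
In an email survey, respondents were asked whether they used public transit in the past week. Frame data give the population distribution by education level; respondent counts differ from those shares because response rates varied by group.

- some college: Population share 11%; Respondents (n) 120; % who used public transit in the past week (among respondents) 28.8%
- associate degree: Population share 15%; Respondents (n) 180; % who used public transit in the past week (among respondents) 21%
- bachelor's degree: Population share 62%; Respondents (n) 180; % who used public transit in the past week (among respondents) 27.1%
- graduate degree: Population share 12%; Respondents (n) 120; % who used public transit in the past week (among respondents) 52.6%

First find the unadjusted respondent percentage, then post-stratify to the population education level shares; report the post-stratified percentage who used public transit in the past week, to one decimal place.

Naive respondent-only estimate (weights = respondent counts):
  (120/600)×28.8 + (180/600)×21 + (180/600)×27.1 + (120/600)×52.6 = 30.71%
Post-stratifying to population shares instead:
  0.11×28.8 + 0.15×21 + 0.62×27.1 + 0.12×52.6 = 29.432%

29.4%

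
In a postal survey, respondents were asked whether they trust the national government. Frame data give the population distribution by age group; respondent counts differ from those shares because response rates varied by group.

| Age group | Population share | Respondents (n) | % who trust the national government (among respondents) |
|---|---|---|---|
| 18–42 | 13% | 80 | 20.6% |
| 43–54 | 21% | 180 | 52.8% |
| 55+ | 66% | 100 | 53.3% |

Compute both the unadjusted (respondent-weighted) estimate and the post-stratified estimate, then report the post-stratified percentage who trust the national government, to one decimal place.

Naive respondent-only estimate (weights = respondent counts):
  (80/360)×20.6 + (180/360)×52.8 + (100/360)×53.3 = 45.7833%
Post-stratifying to population shares instead:
  0.13×20.6 + 0.21×52.8 + 0.66×53.3 = 48.944%

48.9%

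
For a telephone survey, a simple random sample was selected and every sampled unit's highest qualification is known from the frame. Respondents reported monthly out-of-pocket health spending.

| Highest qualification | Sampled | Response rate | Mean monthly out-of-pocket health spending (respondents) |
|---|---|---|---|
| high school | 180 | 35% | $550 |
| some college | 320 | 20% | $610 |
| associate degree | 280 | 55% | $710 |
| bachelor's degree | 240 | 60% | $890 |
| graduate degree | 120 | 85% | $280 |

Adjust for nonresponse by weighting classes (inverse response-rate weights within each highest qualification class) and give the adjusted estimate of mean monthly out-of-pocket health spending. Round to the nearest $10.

$650

With weight = n_sampled/n_responded per class, the weighted class total is n_sampled:
  high school: 180 × 550 = 99,000
  some college: 320 × 610 = 195,200
  associate degree: 280 × 710 = 198,800
  bachelor's degree: 240 × 890 = 213,600
  graduate degree: 120 × 280 = 33,600
Adjusted estimate = 740,200 / 1,140 = 649.298 → $650.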